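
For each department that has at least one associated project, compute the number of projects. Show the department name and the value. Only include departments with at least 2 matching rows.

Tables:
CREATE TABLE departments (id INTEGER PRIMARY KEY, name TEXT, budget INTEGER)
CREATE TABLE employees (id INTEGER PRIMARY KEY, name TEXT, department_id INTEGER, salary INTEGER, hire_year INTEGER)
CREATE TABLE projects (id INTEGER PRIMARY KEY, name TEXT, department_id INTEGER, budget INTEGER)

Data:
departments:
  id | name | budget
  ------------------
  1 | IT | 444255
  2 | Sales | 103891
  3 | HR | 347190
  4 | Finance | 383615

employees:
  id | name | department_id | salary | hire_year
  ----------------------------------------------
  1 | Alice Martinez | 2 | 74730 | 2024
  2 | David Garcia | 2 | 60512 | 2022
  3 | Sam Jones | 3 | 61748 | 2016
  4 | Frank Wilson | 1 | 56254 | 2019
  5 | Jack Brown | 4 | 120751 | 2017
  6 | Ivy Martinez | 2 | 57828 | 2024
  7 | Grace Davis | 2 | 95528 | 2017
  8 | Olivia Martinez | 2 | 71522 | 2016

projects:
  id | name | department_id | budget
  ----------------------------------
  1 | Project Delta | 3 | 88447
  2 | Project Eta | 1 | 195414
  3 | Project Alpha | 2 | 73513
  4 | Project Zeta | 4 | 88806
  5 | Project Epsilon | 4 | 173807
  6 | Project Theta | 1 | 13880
SELECT p.name, COUNT(*) AS n FROM projects c JOIN departments p ON c.department_id = p.id GROUP BY p.id, p.name HAVING COUNT(*) >= 2

Execution result:
name | n
IT | 2
Finance | 2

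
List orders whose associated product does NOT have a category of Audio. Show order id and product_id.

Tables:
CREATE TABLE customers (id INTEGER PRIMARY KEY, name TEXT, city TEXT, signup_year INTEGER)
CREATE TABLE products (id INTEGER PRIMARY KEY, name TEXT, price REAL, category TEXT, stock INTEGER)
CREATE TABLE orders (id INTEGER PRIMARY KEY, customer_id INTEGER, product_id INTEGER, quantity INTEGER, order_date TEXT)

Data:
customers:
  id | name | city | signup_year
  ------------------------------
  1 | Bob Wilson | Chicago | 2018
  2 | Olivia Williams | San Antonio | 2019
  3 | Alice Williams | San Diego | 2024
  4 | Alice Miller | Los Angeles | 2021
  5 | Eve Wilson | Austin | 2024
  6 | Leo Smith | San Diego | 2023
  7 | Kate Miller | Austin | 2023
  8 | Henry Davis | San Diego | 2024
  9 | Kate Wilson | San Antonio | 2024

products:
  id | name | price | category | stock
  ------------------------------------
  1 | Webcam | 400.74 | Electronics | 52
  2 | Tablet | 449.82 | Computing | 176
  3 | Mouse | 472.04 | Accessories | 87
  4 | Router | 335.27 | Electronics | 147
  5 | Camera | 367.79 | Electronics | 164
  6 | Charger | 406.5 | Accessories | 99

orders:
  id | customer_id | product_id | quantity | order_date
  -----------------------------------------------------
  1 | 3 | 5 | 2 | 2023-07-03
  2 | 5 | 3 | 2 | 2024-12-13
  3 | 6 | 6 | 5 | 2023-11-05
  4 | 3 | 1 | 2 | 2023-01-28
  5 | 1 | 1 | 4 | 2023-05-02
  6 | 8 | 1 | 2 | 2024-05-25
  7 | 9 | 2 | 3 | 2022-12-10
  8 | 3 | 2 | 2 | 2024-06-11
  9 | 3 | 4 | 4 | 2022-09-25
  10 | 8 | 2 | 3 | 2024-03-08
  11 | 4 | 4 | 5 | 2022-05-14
SELECT id, product_id FROM orders WHERE product_id NOT IN (SELECT id FROM products WHERE category = 'Audio')

Execution result:
id | product_id
1 | 5
2 | 3
3 | 6
4 | 1
5 | 1
6 | 1
7 | 2
8 | 2
9 | 4
10 | 2
11 | 4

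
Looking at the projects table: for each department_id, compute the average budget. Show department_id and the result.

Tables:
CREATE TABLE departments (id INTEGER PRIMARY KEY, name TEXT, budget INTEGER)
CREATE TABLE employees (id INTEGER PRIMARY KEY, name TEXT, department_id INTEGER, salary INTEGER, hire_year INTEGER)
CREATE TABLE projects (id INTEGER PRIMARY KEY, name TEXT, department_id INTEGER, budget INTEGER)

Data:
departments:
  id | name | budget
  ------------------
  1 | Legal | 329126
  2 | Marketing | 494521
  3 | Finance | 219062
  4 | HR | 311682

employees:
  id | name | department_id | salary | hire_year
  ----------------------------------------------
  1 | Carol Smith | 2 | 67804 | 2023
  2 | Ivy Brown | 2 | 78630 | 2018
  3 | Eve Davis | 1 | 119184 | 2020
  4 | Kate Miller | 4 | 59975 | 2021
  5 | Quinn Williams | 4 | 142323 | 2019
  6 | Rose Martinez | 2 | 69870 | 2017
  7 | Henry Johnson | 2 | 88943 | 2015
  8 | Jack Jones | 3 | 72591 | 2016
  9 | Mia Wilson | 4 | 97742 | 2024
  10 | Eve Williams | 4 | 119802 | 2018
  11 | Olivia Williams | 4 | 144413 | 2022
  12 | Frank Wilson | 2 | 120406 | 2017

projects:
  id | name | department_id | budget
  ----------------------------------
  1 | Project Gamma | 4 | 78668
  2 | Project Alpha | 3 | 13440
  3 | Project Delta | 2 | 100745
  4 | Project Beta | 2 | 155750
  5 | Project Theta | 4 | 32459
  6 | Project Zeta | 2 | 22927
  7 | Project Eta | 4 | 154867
SELECT department_id, AVG(budget) AS avg_budget FROM projects GROUP BY department_id

Execution result:
department_id | avg_budget
2 | 93140.67
3 | 13440.00
4 | 88664.67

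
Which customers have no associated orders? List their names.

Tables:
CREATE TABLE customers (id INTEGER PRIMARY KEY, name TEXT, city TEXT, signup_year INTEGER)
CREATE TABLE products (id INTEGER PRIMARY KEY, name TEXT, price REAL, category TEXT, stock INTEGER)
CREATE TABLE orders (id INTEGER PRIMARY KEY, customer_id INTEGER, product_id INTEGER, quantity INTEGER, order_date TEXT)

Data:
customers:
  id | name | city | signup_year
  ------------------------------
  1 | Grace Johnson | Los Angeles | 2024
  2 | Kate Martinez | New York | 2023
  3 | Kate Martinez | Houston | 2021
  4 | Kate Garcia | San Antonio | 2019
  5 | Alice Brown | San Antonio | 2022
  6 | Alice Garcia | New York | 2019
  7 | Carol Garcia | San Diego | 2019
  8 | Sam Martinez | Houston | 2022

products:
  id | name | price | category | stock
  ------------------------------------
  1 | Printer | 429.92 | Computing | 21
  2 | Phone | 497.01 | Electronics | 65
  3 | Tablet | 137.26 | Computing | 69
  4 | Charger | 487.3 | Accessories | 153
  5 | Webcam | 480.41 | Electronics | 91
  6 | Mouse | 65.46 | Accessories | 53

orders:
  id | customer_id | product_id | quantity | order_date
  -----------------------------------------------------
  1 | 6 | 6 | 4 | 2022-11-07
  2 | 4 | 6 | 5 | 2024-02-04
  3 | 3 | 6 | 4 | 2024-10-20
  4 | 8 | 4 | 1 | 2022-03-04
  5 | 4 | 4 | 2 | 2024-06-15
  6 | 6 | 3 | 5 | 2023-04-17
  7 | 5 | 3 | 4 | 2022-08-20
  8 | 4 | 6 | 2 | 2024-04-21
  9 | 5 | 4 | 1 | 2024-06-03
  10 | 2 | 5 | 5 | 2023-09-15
SELECT p.name FROM customers p LEFT JOIN orders c ON c.customer_id = p.id WHERE c.id IS NULL

Execution result:
name
Grace Johnson
Carol Garcia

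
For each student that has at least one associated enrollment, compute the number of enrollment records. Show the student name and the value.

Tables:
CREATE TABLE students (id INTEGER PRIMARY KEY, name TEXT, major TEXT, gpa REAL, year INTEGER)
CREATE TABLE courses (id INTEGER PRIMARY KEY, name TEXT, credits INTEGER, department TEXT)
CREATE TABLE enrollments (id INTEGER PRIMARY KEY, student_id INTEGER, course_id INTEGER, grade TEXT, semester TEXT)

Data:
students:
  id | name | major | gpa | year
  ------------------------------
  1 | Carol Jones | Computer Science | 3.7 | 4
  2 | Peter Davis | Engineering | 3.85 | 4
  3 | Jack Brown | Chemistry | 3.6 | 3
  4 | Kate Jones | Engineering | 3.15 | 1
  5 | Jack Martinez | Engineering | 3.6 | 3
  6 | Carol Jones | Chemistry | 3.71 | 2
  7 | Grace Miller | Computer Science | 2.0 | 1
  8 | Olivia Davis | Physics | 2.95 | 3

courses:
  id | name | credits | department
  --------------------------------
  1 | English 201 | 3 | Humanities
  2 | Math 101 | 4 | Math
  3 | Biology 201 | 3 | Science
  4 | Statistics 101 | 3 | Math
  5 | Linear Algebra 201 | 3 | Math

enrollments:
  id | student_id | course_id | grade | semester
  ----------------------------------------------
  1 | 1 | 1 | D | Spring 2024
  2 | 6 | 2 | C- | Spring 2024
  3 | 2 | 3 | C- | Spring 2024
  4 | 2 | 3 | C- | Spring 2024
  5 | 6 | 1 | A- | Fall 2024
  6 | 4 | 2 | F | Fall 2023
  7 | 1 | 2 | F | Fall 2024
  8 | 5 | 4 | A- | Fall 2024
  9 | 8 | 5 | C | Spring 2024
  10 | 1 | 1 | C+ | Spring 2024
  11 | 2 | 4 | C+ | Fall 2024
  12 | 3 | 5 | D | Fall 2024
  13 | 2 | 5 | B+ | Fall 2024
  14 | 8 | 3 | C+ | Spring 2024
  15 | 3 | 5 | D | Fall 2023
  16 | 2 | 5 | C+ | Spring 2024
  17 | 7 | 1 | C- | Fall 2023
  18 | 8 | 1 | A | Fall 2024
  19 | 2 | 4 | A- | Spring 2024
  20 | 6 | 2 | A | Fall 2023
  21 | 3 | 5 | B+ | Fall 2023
SELECT p.name, COUNT(*) AS n FROM enrollments c JOIN students p ON c.student_id = p.id GROUP BY p.id, p.name

Execution result:
name | n
Carol Jones | 3
Peter Davis | 6
Jack Brown | 3
Kate Jones | 1
Jack Martinez | 1
Carol Jones | 3
Grace Miller | 1
Olivia Davis | 3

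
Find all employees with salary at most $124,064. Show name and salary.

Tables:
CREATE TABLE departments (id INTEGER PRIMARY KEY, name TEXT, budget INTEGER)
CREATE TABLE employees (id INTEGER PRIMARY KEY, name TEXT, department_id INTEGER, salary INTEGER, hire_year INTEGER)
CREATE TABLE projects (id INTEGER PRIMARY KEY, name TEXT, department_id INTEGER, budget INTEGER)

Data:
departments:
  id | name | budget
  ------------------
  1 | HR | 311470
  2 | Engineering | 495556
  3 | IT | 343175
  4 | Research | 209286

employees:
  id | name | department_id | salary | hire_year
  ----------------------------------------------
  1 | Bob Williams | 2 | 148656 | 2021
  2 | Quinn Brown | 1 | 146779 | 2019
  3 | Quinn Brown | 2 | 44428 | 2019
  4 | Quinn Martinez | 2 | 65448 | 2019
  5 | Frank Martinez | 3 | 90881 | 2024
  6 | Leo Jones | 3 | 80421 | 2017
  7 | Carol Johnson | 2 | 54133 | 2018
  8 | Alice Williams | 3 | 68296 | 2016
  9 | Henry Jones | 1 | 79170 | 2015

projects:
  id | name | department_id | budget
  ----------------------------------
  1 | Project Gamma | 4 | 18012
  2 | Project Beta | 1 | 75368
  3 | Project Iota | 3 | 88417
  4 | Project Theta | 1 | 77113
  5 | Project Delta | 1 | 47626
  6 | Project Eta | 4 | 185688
SELECT name, salary FROM employees WHERE salary <= 124064

Execution result:
name | salary
Quinn Brown | 44428
Quinn Martinez | 65448
Frank Martinez | 90881
Leo Jones | 80421
Carol Johnson | 54133
Alice Williams | 68296
Henry Jones | 79170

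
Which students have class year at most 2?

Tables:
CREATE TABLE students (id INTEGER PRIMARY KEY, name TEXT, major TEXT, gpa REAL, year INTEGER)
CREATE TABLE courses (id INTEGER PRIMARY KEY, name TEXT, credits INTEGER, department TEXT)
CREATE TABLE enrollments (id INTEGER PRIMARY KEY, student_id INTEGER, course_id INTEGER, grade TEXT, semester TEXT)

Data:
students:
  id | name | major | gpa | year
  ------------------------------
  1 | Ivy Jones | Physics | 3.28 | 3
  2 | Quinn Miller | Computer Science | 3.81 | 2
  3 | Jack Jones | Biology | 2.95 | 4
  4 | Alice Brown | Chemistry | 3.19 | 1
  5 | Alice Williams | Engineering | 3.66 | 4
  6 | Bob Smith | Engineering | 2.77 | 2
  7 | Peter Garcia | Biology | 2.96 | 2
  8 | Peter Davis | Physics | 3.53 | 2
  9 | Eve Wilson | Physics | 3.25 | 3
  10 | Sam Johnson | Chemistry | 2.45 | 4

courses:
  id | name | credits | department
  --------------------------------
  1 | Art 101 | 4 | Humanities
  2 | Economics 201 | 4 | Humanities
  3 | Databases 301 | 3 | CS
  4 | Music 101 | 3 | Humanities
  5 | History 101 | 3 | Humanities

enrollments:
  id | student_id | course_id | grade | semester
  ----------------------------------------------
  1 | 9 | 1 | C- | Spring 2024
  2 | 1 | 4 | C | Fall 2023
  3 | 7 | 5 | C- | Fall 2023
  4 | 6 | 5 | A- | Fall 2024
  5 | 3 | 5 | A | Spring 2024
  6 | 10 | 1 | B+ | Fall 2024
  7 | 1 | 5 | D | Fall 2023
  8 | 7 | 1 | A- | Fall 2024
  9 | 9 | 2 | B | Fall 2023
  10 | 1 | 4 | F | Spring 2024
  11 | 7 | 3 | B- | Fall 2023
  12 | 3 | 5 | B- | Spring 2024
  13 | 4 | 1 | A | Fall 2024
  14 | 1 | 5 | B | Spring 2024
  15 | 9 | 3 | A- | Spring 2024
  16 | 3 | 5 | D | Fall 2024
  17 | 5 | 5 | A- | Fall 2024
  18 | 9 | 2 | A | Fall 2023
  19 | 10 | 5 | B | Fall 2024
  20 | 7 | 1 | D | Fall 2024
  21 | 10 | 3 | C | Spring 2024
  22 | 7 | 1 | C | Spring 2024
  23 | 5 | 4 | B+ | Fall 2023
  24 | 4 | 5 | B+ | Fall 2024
SELECT name, year FROM students WHERE year <= 2

Execution result:
name | year
Quinn Miller | 2
Alice Brown | 1
Bob Smith | 2
Peter Garcia | 2
Peter Davis | 2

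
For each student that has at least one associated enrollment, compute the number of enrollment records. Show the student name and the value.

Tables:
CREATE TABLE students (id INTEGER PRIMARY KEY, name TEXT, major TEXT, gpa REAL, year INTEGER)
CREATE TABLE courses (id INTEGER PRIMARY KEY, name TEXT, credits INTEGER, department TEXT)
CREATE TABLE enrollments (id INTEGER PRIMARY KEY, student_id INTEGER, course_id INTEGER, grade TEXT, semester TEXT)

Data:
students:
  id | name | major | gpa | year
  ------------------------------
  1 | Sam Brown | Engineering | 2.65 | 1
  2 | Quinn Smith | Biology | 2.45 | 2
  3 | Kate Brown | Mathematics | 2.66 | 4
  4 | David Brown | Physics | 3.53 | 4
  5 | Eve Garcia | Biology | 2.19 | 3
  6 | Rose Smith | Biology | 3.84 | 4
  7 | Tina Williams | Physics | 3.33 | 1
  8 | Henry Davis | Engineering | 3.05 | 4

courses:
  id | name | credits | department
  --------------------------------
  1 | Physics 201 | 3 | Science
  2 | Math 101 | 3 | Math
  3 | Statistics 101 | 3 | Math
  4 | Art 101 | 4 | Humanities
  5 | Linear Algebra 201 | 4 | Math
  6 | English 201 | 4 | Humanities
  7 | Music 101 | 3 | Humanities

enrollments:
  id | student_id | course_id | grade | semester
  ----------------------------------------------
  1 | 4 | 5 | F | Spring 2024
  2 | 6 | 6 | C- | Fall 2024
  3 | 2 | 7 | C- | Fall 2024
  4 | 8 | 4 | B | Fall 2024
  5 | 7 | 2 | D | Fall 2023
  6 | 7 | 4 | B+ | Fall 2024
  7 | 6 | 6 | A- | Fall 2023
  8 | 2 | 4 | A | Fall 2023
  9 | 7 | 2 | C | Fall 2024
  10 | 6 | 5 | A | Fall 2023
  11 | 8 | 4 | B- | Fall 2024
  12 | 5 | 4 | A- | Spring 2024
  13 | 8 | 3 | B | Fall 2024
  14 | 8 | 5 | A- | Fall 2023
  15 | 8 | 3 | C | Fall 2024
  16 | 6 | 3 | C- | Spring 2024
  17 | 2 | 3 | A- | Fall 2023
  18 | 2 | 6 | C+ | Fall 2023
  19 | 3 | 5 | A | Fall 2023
SELECT p.name, COUNT(*) AS n FROM enrollments c JOIN students p ON c.student_id = p.id GROUP BY p.id, p.name

Execution result:
name | n
Quinn Smith | 4
Kate Brown | 1
David Brown | 1
Eve Garcia | 1
Rose Smith | 4
Tina Williams | 3
Henry Davis | 5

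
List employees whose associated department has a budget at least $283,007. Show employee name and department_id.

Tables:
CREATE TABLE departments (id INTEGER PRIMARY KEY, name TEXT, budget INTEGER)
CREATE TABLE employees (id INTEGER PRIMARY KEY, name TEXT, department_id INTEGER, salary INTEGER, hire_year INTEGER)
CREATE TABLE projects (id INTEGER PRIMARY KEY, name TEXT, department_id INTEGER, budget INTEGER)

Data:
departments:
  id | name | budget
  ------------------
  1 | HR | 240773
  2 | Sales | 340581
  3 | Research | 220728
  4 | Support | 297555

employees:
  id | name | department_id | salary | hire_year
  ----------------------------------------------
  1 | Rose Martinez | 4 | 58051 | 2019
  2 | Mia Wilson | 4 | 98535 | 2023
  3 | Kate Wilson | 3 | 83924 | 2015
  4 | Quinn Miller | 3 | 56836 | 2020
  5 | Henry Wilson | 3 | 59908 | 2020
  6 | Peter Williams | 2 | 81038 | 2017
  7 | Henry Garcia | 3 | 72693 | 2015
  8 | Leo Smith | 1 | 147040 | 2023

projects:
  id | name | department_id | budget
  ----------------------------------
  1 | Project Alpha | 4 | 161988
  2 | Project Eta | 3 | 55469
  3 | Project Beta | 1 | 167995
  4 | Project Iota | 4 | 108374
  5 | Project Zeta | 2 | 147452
SELECT name, department_id FROM employees WHERE department_id IN (SELECT id FROM departments WHERE budget >= 283007)

Execution result:
name | department_id
Rose Martinez | 4
Mia Wilson | 4
Peter Williams | 2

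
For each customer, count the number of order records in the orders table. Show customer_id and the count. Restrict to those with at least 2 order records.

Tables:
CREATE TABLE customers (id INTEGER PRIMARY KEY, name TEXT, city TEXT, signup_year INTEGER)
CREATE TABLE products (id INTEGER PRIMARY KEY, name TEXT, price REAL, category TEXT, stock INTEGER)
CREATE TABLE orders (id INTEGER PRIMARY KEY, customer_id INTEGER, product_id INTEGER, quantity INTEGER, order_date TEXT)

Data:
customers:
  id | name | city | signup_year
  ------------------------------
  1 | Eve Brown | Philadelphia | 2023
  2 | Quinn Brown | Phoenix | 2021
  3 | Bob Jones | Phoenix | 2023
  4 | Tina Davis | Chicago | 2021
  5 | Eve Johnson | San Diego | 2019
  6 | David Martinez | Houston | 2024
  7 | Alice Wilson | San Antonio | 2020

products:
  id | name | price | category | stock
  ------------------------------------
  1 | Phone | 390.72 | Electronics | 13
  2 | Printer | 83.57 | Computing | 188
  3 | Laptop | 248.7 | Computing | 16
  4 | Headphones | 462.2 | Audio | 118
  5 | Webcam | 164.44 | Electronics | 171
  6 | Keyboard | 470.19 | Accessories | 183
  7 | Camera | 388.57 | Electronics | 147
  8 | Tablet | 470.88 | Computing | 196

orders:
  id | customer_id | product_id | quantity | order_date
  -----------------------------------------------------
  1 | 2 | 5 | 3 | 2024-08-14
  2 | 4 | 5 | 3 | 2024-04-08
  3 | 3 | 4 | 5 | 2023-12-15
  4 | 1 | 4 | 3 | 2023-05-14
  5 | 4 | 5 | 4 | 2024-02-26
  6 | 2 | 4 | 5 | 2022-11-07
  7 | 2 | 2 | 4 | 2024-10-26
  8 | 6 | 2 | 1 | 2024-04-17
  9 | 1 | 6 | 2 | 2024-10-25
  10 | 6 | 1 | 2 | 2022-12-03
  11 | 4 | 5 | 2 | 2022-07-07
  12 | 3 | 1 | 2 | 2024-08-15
SELECT customer_id, COUNT(*) AS order_count FROM orders GROUP BY customer_id HAVING COUNT(*) >= 2

Execution result:
customer_id | order_count
1 | 2
2 | 3
3 | 2
4 | 3
6 | 2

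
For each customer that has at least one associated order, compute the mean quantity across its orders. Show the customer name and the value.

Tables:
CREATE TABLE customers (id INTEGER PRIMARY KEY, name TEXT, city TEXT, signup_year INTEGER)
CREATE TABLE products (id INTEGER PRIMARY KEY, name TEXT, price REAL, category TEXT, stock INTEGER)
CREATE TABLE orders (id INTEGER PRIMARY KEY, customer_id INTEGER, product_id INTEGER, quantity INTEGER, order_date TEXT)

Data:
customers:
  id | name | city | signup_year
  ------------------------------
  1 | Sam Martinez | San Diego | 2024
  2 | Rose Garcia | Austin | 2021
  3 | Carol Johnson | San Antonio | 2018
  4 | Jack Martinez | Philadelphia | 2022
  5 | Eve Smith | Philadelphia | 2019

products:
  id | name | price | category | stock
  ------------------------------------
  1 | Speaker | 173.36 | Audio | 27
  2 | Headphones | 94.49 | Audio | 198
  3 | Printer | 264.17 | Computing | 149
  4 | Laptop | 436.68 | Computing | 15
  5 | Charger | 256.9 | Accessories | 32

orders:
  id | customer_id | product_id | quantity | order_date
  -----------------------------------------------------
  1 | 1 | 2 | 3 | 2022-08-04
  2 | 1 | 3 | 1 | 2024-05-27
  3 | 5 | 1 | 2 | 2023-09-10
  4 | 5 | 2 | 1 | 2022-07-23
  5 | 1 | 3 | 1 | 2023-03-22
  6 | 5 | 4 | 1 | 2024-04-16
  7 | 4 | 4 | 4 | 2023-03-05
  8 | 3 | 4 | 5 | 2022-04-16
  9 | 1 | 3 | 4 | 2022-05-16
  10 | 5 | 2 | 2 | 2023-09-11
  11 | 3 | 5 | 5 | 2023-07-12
SELECT p.name, AVG(c.quantity) AS avg_quantity FROM orders c JOIN customers p ON c.customer_id = p.id GROUP BY p.id, p.name

Execution result:
name | avg_quantity
Sam Martinez | 2.25
Carol Johnson | 5.00
Jack Martinez | 4.00
Eve Smith | 1.50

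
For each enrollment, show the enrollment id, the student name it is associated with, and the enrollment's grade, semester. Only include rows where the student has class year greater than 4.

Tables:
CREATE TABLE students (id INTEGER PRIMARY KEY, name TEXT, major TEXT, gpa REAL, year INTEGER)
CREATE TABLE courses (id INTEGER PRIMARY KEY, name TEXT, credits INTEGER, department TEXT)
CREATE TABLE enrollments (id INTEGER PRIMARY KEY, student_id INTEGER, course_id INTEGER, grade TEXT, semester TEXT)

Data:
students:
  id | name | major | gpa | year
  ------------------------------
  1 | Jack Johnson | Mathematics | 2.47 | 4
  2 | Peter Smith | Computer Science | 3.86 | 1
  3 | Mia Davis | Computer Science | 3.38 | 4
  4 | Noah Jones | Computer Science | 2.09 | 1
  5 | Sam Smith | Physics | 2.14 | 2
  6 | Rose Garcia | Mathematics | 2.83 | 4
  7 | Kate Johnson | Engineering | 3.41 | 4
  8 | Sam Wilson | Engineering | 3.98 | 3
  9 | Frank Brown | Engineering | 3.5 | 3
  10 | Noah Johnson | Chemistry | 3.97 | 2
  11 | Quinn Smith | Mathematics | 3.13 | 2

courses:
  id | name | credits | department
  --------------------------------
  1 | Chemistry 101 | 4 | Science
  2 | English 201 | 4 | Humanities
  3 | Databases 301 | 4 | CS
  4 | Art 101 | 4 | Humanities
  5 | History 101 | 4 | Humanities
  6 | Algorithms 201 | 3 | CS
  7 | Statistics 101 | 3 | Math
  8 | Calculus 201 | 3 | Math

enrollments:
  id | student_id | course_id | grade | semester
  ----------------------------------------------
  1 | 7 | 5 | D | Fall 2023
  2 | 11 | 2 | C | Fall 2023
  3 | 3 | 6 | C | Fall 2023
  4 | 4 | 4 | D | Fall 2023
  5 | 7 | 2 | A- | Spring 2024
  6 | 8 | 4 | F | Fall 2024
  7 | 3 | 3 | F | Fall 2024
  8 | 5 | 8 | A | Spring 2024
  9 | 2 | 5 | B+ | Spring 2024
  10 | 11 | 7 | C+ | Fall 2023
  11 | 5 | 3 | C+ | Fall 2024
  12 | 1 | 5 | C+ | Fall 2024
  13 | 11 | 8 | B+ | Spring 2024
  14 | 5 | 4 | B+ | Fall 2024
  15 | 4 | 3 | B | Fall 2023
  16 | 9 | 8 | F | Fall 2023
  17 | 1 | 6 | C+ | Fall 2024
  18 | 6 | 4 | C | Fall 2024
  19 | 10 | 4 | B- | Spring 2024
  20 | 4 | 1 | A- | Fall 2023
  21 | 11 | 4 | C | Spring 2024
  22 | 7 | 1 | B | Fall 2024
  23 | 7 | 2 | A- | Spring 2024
SELECT c.id, p.name AS student, c.grade, c.semester FROM enrollments c JOIN students p ON c.student_id = p.id WHERE p.year > 4

Execution result:
(no rows)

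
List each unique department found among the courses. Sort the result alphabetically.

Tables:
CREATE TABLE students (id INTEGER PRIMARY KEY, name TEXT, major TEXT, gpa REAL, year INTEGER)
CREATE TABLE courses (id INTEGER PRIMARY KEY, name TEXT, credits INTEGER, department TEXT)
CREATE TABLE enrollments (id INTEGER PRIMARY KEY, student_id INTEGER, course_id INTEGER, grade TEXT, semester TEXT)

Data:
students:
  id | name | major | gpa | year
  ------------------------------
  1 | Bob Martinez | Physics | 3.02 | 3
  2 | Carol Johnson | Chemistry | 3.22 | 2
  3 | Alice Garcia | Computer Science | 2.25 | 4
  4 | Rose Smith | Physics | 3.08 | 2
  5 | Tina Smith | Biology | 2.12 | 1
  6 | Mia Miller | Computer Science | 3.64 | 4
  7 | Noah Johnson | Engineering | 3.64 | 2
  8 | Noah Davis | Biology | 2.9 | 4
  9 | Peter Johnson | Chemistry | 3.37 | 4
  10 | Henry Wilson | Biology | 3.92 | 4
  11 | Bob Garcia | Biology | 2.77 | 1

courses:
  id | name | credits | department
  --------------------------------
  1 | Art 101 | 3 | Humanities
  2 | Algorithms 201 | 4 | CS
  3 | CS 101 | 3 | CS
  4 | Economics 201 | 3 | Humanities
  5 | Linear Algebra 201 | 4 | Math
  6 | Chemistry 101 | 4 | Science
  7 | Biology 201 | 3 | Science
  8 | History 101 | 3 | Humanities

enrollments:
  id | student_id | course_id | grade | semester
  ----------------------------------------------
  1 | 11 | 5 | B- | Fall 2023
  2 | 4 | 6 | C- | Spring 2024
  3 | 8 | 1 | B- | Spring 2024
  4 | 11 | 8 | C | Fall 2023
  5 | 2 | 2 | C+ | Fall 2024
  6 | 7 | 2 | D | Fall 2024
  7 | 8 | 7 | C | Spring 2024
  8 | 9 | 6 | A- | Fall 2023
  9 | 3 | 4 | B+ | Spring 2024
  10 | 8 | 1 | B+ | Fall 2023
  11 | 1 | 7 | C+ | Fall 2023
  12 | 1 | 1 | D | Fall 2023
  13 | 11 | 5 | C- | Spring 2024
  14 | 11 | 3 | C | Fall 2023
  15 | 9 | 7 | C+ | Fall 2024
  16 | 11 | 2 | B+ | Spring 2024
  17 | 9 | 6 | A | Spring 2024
SELECT DISTINCT department FROM courses ORDER BY department

Execution result:
department
CS
Humanities
Math
Science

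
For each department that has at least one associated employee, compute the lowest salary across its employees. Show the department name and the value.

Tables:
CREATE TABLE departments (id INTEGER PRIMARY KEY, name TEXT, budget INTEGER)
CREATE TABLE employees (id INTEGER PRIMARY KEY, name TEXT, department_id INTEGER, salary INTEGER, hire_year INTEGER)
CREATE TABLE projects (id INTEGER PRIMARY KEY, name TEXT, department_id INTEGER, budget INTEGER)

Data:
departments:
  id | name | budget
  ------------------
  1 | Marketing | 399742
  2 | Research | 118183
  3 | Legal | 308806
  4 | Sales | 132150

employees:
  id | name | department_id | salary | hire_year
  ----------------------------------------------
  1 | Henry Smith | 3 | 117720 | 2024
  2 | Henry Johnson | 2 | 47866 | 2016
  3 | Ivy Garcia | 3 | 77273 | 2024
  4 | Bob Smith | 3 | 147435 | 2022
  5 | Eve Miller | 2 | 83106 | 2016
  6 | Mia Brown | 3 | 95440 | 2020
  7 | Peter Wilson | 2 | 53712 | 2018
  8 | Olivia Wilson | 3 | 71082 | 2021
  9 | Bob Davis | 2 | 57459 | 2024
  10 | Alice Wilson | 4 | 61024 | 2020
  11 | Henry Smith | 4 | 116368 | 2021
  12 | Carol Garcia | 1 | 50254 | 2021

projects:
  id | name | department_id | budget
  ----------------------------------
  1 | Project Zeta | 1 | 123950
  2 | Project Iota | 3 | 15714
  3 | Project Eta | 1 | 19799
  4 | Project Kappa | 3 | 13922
SELECT p.name, MIN(c.salary) AS min_salary FROM employees c JOIN departments p ON c.department_id = p.id GROUP BY p.id, p.name

Execution result:
name | min_salary
Marketing | 50254
Research | 47866
Legal | 71082
Sales | 61024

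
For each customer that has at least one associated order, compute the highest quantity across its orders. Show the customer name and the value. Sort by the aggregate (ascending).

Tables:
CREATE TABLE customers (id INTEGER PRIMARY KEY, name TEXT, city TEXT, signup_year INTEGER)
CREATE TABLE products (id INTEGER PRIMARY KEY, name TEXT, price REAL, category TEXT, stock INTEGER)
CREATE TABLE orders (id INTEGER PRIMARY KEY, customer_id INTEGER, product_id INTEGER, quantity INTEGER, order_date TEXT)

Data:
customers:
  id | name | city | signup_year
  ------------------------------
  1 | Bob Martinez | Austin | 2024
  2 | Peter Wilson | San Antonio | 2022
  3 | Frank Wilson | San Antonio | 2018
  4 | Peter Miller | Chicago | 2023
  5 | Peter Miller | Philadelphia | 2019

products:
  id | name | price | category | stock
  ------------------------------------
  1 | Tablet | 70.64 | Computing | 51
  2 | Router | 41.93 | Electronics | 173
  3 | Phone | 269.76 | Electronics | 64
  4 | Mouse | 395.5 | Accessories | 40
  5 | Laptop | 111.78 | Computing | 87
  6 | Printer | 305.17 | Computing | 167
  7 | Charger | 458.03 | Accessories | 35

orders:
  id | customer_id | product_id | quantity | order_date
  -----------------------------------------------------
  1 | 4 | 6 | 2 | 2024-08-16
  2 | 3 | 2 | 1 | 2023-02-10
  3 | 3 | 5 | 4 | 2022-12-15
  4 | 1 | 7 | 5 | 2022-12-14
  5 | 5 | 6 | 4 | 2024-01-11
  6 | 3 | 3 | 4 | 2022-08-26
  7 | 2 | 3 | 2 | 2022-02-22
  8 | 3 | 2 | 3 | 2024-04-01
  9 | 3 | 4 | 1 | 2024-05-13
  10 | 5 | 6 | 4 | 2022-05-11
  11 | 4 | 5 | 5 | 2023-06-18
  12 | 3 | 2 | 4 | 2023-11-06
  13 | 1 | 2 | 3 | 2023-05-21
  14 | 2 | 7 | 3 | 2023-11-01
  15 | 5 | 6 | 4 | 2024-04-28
SELECT p.name, MAX(c.quantity) AS max_quantity FROM orders c JOIN customers p ON c.customer_id = p.id GROUP BY p.id, p.name ORDER BY max_quantity ASC

Execution result:
name | max_quantity
Peter Wilson | 3
Frank Wilson | 4
Peter Miller | 4
Bob Martinez | 5
Peter Miller | 5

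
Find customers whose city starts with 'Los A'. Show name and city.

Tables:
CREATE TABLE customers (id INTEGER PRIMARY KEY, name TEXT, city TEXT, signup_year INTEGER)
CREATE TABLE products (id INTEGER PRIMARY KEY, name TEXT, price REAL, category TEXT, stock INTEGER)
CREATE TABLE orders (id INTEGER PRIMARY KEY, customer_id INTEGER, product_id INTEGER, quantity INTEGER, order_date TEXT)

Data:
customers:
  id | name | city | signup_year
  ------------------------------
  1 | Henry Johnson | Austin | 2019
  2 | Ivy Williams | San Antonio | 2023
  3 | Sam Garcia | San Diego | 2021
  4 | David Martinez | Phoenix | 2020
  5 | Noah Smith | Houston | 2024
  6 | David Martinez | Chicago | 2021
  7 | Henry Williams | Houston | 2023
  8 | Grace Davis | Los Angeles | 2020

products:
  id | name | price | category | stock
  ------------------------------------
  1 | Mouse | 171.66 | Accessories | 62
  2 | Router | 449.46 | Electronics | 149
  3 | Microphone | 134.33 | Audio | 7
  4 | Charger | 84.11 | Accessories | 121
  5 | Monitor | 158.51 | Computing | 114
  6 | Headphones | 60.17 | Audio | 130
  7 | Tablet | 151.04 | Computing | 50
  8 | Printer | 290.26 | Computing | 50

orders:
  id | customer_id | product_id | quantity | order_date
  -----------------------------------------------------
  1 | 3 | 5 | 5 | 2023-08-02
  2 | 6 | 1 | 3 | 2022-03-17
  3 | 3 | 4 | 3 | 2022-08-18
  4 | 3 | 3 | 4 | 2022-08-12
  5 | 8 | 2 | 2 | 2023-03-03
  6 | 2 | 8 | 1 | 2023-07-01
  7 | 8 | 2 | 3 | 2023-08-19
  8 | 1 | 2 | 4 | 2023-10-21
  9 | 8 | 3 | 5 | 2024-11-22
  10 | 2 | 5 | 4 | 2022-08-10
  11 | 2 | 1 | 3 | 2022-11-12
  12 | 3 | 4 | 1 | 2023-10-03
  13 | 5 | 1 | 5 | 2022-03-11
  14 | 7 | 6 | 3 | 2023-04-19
SELECT name, city FROM customers WHERE city LIKE 'Los A%'

Execution result:
name | city
Grace Davis | Los Angeles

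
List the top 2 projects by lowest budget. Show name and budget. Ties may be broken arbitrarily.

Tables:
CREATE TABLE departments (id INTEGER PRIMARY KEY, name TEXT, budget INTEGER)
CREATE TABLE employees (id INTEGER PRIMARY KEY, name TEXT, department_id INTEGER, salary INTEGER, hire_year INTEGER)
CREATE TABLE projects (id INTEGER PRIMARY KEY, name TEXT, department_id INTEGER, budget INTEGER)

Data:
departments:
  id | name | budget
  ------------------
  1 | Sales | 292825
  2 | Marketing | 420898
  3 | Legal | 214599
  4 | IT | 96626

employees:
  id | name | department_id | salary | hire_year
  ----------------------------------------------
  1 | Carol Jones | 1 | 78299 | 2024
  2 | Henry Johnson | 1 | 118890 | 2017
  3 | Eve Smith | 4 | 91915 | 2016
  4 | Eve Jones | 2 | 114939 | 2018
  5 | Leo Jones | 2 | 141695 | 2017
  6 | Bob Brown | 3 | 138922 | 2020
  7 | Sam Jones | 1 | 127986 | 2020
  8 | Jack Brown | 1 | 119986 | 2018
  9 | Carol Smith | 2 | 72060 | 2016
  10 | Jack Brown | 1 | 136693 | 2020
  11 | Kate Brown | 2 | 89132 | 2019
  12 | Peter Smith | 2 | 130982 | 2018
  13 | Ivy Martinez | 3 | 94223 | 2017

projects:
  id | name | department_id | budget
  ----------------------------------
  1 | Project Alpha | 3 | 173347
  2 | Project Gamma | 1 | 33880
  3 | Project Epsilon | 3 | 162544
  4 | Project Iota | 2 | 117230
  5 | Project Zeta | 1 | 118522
SELECT name, budget FROM projects ORDER BY budget ASC LIMIT 2

Execution result:
name | budget
Project Gamma | 33880
Project Iota | 117230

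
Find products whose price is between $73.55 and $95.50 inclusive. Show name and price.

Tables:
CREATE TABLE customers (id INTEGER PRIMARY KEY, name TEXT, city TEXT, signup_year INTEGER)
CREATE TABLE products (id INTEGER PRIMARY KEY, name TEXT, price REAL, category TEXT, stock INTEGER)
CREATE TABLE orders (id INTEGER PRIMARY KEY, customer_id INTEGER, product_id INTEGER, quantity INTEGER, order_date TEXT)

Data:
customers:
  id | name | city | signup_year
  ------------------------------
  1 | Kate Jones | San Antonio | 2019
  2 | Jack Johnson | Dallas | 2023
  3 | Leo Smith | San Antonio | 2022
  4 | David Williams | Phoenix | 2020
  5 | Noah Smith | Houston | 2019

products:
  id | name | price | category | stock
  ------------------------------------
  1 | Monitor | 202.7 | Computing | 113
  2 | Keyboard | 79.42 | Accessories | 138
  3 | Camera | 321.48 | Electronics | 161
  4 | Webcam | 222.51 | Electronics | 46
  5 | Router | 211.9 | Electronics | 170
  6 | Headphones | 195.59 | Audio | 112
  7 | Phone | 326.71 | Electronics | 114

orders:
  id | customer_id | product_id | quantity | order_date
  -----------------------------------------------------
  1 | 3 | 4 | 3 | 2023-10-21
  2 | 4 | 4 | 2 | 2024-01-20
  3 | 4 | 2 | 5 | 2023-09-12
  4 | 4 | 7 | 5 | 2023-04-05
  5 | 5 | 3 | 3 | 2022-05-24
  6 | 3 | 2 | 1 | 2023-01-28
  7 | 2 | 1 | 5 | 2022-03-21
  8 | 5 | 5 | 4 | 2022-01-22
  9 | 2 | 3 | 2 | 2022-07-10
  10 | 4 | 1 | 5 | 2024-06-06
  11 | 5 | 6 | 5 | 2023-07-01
SELECT name, price FROM products WHERE price BETWEEN 73.55 AND 95.5

Execution result:
name | price
Keyboard | 79.42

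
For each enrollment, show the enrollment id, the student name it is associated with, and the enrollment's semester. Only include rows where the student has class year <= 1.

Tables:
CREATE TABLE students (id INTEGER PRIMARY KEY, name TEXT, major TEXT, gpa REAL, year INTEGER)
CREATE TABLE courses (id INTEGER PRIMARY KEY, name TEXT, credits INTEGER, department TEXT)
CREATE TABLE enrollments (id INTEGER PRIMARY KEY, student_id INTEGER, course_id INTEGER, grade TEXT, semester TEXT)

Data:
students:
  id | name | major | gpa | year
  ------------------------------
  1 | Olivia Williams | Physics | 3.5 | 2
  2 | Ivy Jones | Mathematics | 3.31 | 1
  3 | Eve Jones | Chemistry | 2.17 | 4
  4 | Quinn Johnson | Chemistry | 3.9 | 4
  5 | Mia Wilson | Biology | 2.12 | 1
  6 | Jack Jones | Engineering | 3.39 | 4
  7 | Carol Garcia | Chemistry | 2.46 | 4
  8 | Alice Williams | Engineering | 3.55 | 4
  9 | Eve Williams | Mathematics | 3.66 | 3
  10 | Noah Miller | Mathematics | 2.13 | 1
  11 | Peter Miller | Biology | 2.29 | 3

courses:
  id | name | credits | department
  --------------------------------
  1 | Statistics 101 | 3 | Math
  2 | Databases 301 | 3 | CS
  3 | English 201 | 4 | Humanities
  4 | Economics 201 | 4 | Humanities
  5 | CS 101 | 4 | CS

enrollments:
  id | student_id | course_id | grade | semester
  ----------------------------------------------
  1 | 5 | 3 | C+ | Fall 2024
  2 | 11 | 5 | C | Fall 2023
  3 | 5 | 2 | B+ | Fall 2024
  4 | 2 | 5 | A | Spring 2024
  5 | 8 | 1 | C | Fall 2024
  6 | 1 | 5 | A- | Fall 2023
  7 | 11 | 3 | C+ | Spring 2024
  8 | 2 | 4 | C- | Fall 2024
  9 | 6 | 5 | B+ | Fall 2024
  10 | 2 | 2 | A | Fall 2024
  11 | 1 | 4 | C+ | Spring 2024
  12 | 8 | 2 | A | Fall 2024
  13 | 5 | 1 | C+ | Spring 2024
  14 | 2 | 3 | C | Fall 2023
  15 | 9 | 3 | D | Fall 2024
SELECT c.id, p.name AS student, c.semester FROM enrollments c JOIN students p ON c.student_id = p.id WHERE p.year <= 1

Execution result:
id | student | semester
1 | Mia Wilson | Fall 2024
3 | Mia Wilson | Fall 2024
4 | Ivy Jones | Spring 2024
8 | Ivy Jones | Fall 2024
10 | Ivy Jones | Fall 2024
13 | Mia Wilson | Spring 2024
14 | Ivy Jones | Fall 2023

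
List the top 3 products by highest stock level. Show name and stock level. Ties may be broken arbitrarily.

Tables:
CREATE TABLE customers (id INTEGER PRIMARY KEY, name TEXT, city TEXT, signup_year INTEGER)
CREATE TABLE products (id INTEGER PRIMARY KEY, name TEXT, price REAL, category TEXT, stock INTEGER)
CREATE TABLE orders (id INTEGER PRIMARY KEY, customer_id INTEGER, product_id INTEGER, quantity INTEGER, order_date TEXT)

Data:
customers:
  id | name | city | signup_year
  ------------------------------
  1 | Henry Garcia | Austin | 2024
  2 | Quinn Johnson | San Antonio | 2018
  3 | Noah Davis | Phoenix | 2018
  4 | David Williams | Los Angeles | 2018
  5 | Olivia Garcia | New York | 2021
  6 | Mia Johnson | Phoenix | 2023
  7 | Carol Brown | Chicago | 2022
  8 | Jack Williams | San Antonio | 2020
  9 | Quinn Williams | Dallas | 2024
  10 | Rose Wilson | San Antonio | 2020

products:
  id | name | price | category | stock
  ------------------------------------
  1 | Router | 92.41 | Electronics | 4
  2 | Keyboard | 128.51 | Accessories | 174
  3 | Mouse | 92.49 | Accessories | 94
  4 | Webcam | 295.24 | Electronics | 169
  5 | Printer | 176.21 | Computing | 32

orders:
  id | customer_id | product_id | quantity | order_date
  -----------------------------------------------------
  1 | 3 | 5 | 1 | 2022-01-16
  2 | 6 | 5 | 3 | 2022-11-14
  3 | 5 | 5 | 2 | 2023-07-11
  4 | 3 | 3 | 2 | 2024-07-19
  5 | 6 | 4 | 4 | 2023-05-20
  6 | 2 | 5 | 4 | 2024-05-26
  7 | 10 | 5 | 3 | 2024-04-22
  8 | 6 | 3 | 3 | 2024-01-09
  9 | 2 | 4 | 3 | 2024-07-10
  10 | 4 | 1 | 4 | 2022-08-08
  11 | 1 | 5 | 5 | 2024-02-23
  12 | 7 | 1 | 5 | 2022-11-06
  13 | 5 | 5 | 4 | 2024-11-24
SELECT name, stock FROM products ORDER BY stock DESC LIMIT 3

Execution result:
name | stock
Keyboard | 174
Webcam | 169
Mouse | 94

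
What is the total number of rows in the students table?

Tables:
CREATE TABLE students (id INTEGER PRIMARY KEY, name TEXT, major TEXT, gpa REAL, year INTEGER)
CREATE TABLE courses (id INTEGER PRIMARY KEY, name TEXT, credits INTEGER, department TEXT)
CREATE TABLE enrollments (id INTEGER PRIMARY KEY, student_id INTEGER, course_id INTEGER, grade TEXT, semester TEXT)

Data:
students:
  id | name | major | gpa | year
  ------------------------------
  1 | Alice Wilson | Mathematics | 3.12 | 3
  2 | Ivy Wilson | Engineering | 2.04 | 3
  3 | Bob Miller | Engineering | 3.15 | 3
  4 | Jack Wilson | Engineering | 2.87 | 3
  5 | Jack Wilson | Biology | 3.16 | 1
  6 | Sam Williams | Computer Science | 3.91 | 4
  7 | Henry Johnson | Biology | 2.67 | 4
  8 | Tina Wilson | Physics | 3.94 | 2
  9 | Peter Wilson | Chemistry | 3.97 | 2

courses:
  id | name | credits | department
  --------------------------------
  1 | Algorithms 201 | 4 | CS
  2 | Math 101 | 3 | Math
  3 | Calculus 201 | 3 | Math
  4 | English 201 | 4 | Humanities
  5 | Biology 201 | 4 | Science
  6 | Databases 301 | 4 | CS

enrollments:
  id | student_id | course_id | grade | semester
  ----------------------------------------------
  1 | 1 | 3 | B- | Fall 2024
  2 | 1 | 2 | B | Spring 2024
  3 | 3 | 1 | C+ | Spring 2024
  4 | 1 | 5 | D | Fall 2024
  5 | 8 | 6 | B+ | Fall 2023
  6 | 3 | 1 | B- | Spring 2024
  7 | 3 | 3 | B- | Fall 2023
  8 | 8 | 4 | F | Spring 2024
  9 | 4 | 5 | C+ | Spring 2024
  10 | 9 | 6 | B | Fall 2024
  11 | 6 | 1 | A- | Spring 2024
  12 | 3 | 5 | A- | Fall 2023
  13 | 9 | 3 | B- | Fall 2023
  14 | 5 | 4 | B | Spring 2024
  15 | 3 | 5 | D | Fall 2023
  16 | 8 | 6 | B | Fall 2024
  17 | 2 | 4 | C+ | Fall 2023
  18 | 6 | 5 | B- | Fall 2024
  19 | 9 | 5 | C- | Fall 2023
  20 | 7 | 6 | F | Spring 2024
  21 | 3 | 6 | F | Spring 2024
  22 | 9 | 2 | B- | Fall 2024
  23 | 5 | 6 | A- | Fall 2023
SELECT COUNT(*) FROM students

Execution result:
9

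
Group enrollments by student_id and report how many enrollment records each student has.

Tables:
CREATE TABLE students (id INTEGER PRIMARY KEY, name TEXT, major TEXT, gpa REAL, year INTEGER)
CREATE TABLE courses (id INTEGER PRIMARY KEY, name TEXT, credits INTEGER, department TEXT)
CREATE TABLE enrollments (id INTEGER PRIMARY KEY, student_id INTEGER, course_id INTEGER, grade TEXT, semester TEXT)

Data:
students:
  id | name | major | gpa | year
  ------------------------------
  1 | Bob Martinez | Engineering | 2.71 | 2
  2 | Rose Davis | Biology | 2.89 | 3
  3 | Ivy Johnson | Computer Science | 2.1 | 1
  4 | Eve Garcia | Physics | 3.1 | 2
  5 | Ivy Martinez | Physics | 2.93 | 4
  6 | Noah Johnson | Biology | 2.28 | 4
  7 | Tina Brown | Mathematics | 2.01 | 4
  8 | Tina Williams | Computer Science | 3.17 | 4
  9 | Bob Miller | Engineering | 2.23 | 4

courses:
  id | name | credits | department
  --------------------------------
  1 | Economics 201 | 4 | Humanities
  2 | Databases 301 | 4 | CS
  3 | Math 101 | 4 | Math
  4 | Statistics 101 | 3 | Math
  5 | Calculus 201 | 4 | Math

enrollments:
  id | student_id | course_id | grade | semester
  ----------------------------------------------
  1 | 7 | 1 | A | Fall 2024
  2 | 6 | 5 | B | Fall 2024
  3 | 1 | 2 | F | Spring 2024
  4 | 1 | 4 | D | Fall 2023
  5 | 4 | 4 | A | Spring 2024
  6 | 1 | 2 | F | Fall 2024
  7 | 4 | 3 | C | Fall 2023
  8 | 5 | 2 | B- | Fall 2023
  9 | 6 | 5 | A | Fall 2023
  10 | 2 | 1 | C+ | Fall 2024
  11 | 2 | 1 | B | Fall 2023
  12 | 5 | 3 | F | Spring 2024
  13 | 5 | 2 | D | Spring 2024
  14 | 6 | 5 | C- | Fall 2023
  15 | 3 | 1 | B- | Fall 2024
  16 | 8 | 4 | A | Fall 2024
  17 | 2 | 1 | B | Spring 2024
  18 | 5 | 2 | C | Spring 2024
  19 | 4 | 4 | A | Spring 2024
SELECT student_id, COUNT(*) AS enrollment_count FROM enrollments GROUP BY student_id

Execution result:
student_id | enrollment_count
1 | 3
2 | 3
3 | 1
4 | 3
5 | 4
6 | 3
7 | 1
8 | 1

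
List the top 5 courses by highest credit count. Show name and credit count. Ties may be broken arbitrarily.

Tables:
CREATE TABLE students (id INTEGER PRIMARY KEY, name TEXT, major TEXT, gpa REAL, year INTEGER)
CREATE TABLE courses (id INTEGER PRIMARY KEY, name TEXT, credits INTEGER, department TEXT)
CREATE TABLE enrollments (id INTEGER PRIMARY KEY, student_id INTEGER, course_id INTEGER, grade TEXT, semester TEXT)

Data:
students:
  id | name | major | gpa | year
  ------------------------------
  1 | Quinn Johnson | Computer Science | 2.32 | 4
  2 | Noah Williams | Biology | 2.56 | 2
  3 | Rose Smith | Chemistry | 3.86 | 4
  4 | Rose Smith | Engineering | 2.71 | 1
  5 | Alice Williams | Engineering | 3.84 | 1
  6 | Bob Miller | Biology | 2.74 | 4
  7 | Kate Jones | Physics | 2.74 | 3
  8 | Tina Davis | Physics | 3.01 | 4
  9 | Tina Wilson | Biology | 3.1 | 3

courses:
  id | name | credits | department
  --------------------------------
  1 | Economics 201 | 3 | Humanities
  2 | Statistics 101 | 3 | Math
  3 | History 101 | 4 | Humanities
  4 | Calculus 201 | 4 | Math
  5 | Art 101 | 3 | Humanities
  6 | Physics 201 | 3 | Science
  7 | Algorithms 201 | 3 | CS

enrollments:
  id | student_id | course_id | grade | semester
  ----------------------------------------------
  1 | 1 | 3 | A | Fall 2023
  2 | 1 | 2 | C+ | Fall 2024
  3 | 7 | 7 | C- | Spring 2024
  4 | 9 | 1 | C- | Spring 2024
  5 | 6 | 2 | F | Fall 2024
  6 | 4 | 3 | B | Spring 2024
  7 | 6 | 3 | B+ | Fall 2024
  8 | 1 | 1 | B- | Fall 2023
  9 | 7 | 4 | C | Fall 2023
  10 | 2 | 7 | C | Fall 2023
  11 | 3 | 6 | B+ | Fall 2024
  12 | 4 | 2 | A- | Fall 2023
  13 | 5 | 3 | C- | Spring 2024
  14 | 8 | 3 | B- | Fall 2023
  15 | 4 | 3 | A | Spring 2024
SELECT name, credits FROM courses ORDER BY credits DESC LIMIT 5

Execution result:
name | credits
History 101 | 4
Calculus 201 | 4
Economics 201 | 3
Statistics 101 | 3
Art 101 | 3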